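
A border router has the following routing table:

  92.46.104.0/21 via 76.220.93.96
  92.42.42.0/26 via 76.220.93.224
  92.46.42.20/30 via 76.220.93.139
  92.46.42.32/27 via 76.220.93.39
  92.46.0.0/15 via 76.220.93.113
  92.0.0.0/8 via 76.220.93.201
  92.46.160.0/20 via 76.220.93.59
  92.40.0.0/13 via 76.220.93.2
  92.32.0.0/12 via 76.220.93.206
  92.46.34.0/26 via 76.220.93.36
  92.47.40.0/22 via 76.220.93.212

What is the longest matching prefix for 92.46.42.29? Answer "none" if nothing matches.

92.46.0.0/15

Entries matching 92.46.42.29:
  92.0.0.0/8 (92.0.0.0 - 92.255.255.255)
  92.32.0.0/12 (92.32.0.0 - 92.47.255.255)
  92.40.0.0/13 (92.40.0.0 - 92.47.255.255)
  92.46.0.0/15 (92.46.0.0 - 92.47.255.255)
Most specific is 92.46.0.0/15.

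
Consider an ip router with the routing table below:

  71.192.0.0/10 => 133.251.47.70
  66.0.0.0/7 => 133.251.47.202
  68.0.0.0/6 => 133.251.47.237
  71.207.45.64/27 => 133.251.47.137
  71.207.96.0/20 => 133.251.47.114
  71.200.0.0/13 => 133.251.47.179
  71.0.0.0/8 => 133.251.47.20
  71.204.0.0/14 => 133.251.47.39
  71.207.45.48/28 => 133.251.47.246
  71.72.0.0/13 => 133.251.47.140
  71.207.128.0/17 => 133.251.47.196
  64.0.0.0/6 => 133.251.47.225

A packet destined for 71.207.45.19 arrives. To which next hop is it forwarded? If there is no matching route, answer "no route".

133.251.47.39

Routes whose prefix contains 71.207.45.19:
  68.0.0.0/6 (68.0.0.0 - 71.255.255.255) -> 133.251.47.237
  71.0.0.0/8 (71.0.0.0 - 71.255.255.255) -> 133.251.47.20
  71.192.0.0/10 (71.192.0.0 - 71.255.255.255) -> 133.251.47.70
  71.200.0.0/13 (71.200.0.0 - 71.207.255.255) -> 133.251.47.179
  71.204.0.0/14 (71.204.0.0 - 71.207.255.255) -> 133.251.47.39
More-specific entries that do NOT match:
  71.207.45.48/28 (71.207.45.48 - 71.207.45.63) does not contain 71.207.45.19
  71.207.45.64/27 (71.207.45.64 - 71.207.45.95) does not contain 71.207.45.19
  71.207.96.0/20 (71.207.96.0 - 71.207.111.255) does not contain 71.207.45.19
  71.207.128.0/17 (71.207.128.0 - 71.207.255.255) does not contain 71.207.45.19
Longest matching prefix is /14 -> next hop 133.251.47.39.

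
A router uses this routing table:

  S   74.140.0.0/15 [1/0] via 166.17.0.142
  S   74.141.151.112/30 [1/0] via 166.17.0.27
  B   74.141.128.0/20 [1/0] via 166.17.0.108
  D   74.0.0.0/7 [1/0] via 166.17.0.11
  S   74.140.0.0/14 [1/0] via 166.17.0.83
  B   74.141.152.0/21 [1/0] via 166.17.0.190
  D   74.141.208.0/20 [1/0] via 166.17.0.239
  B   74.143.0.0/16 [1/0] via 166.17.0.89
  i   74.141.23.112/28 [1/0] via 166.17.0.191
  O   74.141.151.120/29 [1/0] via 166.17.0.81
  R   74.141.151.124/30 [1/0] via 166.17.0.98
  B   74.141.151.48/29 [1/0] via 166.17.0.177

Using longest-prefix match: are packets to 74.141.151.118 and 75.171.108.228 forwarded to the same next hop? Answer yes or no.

74.141.151.118: longest match 74.140.0.0/15 -> 166.17.0.142
75.171.108.228: longest match 74.0.0.0/7 -> 166.17.0.11

no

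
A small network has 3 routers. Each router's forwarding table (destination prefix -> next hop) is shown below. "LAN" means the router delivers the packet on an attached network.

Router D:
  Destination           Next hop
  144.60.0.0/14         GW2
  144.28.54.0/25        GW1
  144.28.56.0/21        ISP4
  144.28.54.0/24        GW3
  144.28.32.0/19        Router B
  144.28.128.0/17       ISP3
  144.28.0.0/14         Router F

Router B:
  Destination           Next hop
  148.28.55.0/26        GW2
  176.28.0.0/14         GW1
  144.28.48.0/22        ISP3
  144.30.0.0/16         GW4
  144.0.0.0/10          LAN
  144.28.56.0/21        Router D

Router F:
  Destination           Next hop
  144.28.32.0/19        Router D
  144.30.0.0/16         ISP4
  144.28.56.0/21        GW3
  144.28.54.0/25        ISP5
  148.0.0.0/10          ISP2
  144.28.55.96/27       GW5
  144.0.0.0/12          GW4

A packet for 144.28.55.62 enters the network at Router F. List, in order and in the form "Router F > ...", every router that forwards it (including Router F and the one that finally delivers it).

At Router F: longest match for 144.28.55.62 is 144.28.32.0/19 -> Router D
At Router D: longest match for 144.28.55.62 is 144.28.32.0/19 -> Router B
At Router B: longest match for 144.28.55.62 is 144.0.0.0/10 -> LAN

Router F > Router D > Router B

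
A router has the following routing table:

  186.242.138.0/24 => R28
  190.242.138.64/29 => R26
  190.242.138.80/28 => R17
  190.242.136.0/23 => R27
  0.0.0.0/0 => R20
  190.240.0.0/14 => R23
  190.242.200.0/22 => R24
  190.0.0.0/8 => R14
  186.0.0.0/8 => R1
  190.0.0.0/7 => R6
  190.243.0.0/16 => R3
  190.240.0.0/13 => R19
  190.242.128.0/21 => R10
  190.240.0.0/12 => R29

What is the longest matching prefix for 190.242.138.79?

Entries matching 190.242.138.79:
  0.0.0.0/0 (default, matches everything)
  190.0.0.0/7 (190.0.0.0 - 191.255.255.255)
  190.0.0.0/8 (190.0.0.0 - 190.255.255.255)
  190.240.0.0/12 (190.240.0.0 - 190.255.255.255)
  190.240.0.0/13 (190.240.0.0 - 190.247.255.255)
  190.240.0.0/14 (190.240.0.0 - 190.243.255.255)
Most specific is 190.240.0.0/14.

190.240.0.0/14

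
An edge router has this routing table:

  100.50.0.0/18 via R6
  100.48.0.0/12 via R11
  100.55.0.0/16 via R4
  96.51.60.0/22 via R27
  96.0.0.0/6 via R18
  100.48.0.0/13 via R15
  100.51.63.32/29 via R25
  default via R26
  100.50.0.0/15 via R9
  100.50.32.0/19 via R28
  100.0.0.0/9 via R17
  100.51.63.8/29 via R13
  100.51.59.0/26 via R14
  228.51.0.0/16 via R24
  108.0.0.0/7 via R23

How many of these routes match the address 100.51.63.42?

Prefixes containing 100.51.63.42:
  0.0.0.0/0 (default, matches everything)
  100.0.0.0/9 (100.0.0.0 - 100.127.255.255)
  100.48.0.0/12 (100.48.0.0 - 100.63.255.255)
  100.48.0.0/13 (100.48.0.0 - 100.55.255.255)
  100.50.0.0/15 (100.50.0.0 - 100.51.255.255)
Total matching entries: 5.

5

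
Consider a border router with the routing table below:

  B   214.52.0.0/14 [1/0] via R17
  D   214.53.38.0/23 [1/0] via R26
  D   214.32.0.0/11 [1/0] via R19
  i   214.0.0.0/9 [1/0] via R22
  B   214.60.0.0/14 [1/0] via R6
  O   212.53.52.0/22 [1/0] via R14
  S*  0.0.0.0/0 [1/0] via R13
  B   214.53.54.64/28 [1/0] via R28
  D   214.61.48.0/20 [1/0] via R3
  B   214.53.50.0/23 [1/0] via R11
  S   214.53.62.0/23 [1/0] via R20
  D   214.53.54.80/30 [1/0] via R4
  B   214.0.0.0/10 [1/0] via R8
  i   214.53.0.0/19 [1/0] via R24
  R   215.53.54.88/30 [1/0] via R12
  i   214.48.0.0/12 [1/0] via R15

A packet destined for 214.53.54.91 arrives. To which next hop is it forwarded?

Routes whose prefix contains 214.53.54.91:
  0.0.0.0/0 (default, matches everything) -> R13
  214.0.0.0/9 (214.0.0.0 - 214.127.255.255) -> R22
  214.0.0.0/10 (214.0.0.0 - 214.63.255.255) -> R8
  214.32.0.0/11 (214.32.0.0 - 214.63.255.255) -> R19
  214.48.0.0/12 (214.48.0.0 - 214.63.255.255) -> R15
  214.52.0.0/14 (214.52.0.0 - 214.55.255.255) -> R17
More-specific entries that do NOT match:
  214.53.54.80/30 (214.53.54.80 - 214.53.54.83) does not contain 214.53.54.91
  215.53.54.88/30 (215.53.54.88 - 215.53.54.91) does not contain 214.53.54.91
  214.53.54.64/28 (214.53.54.64 - 214.53.54.79) does not contain 214.53.54.91
  214.53.38.0/23 (214.53.38.0 - 214.53.39.255) does not contain 214.53.54.91
  214.53.50.0/23 (214.53.50.0 - 214.53.51.255) does not contain 214.53.54.91
  214.53.62.0/23 (214.53.62.0 - 214.53.63.255) does not contain 214.53.54.91
  212.53.52.0/22 (212.53.52.0 - 212.53.55.255) does not contain 214.53.54.91
  214.61.48.0/20 (214.61.48.0 - 214.61.63.255) does not contain 214.53.54.91
  214.53.0.0/19 (214.53.0.0 - 214.53.31.255) does not contain 214.53.54.91
Longest matching prefix is /14 -> next hop R17.

R17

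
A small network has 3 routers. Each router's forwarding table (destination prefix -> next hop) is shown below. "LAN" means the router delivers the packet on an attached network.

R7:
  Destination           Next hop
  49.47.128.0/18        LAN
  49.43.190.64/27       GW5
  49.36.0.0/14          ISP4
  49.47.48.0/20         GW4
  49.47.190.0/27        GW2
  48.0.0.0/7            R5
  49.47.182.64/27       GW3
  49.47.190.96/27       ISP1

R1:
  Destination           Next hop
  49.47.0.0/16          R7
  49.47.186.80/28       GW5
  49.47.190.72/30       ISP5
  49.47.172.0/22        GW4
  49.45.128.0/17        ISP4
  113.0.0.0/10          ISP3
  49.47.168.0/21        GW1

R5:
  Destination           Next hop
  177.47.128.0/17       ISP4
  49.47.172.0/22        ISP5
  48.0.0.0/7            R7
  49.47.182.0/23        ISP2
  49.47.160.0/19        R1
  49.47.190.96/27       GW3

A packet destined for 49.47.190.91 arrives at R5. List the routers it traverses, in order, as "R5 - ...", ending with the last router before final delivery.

R5 - R1 - R7

At R5: longest match for 49.47.190.91 is 49.47.160.0/19 -> R1
At R1: longest match for 49.47.190.91 is 49.47.0.0/16 -> R7
At R7: longest match for 49.47.190.91 is 49.47.128.0/18 -> LAN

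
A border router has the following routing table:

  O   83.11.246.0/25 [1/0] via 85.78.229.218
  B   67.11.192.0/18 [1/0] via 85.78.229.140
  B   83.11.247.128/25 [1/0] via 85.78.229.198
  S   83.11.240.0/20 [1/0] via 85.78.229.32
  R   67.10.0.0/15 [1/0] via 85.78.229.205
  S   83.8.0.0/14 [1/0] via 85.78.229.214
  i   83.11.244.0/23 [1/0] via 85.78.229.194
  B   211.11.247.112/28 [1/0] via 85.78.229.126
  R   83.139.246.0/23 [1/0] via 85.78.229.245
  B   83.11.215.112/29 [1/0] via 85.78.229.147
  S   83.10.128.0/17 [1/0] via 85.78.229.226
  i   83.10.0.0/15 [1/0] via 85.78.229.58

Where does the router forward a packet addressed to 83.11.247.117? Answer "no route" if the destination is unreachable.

Routes whose prefix contains 83.11.247.117:
  83.8.0.0/14 (83.8.0.0 - 83.11.255.255) -> 85.78.229.214
  83.10.0.0/15 (83.10.0.0 - 83.11.255.255) -> 85.78.229.58
  83.11.240.0/20 (83.11.240.0 - 83.11.255.255) -> 85.78.229.32
More-specific entries that do NOT match:
  83.11.215.112/29 (83.11.215.112 - 83.11.215.119) does not contain 83.11.247.117
  211.11.247.112/28 (211.11.247.112 - 211.11.247.127) does not contain 83.11.247.117
  83.11.246.0/25 (83.11.246.0 - 83.11.246.127) does not contain 83.11.247.117
  83.11.247.128/25 (83.11.247.128 - 83.11.247.255) does not contain 83.11.247.117
  83.11.244.0/23 (83.11.244.0 - 83.11.245.255) does not contain 83.11.247.117
  83.139.246.0/23 (83.139.246.0 - 83.139.247.255) does not contain 83.11.247.117
Longest matching prefix is /20 -> next hop 85.78.229.32.

85.78.229.32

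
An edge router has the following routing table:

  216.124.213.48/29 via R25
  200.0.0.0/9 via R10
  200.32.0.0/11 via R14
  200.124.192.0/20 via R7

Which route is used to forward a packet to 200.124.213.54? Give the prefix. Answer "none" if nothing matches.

Entries matching 200.124.213.54:
  200.0.0.0/9 (200.0.0.0 - 200.127.255.255)
Most specific is 200.0.0.0/9.

200.0.0.0/9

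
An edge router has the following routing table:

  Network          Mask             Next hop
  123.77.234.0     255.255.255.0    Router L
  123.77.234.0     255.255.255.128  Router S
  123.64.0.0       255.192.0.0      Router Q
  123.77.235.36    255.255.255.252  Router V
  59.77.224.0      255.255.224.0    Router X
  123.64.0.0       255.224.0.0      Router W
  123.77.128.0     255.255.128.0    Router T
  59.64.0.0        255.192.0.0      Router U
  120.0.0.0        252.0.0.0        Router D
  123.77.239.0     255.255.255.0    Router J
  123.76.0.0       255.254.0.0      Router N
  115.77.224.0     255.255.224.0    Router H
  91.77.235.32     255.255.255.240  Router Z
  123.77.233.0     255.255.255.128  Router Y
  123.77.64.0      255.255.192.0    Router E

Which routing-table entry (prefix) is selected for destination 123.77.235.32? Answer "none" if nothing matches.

Entries matching 123.77.235.32:
  120.0.0.0/6 (120.0.0.0 - 123.255.255.255)
  123.64.0.0/10 (123.64.0.0 - 123.127.255.255)
  123.64.0.0/11 (123.64.0.0 - 123.95.255.255)
  123.76.0.0/15 (123.76.0.0 - 123.77.255.255)
  123.77.128.0/17 (123.77.128.0 - 123.77.255.255)
Most specific is 123.77.128.0/17.

123.77.128.0/17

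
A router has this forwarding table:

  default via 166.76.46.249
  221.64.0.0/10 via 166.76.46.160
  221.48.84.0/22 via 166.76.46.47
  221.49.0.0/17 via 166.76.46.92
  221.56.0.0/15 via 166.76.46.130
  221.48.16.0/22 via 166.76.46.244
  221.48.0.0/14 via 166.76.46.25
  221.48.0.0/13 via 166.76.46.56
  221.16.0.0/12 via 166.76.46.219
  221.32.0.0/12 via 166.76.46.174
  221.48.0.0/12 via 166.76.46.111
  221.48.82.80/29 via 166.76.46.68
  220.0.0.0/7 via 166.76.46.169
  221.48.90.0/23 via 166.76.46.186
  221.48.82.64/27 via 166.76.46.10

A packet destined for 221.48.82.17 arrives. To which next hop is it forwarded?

166.76.46.25

Routes whose prefix contains 221.48.82.17:
  0.0.0.0/0 (default, matches everything) -> 166.76.46.249
  220.0.0.0/7 (220.0.0.0 - 221.255.255.255) -> 166.76.46.169
  221.48.0.0/12 (221.48.0.0 - 221.63.255.255) -> 166.76.46.111
  221.48.0.0/13 (221.48.0.0 - 221.55.255.255) -> 166.76.46.56
  221.48.0.0/14 (221.48.0.0 - 221.51.255.255) -> 166.76.46.25
More-specific entries that do NOT match:
  221.48.82.80/29 (221.48.82.80 - 221.48.82.87) does not contain 221.48.82.17
  221.48.82.64/27 (221.48.82.64 - 221.48.82.95) does not contain 221.48.82.17
  221.48.90.0/23 (221.48.90.0 - 221.48.91.255) does not contain 221.48.82.17
  221.48.84.0/22 (221.48.84.0 - 221.48.87.255) does not contain 221.48.82.17
  221.48.16.0/22 (221.48.16.0 - 221.48.19.255) does not contain 221.48.82.17
  221.49.0.0/17 (221.49.0.0 - 221.49.127.255) does not contain 221.48.82.17
  221.56.0.0/15 (221.56.0.0 - 221.57.255.255) does not contain 221.48.82.17
Longest matching prefix is /14 -> next hop 166.76.46.25.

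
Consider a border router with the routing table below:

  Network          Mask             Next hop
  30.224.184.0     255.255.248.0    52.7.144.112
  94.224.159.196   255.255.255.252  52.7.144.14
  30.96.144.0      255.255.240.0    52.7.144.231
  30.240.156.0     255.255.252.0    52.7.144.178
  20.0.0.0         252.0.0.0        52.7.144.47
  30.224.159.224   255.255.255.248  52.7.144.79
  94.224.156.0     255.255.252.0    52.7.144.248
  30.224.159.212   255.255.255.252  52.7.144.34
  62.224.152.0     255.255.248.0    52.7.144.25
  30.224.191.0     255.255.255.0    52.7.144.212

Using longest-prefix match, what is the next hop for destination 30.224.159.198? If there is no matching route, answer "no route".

no route

No entry's prefix contains 30.224.159.198; there is no default route.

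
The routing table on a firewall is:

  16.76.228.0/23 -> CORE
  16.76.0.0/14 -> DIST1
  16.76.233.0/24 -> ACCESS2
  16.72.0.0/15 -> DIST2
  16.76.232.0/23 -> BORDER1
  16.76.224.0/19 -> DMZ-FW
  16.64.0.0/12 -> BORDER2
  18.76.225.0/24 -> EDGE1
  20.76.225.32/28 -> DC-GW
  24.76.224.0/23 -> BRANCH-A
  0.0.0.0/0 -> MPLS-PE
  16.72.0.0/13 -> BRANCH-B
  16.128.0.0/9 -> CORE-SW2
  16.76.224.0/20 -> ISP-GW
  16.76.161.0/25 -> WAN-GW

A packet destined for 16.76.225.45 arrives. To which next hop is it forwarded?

Routes whose prefix contains 16.76.225.45:
  0.0.0.0/0 (default, matches everything) -> MPLS-PE
  16.64.0.0/12 (16.64.0.0 - 16.79.255.255) -> BORDER2
  16.72.0.0/13 (16.72.0.0 - 16.79.255.255) -> BRANCH-B
  16.76.0.0/14 (16.76.0.0 - 16.79.255.255) -> DIST1
  16.76.224.0/19 (16.76.224.0 - 16.76.255.255) -> DMZ-FW
  16.76.224.0/20 (16.76.224.0 - 16.76.239.255) -> ISP-GW
More-specific entries that do NOT match:
  20.76.225.32/28 (20.76.225.32 - 20.76.225.47) does not contain 16.76.225.45
  16.76.161.0/25 (16.76.161.0 - 16.76.161.127) does not contain 16.76.225.45
  16.76.233.0/24 (16.76.233.0 - 16.76.233.255) does not contain 16.76.225.45
  18.76.225.0/24 (18.76.225.0 - 18.76.225.255) does not contain 16.76.225.45
  16.76.228.0/23 (16.76.228.0 - 16.76.229.255) does not contain 16.76.225.45
  16.76.232.0/23 (16.76.232.0 - 16.76.233.255) does not contain 16.76.225.45
  24.76.224.0/23 (24.76.224.0 - 24.76.225.255) does not contain 16.76.225.45
Longest matching prefix is /20 -> next hop ISP-GW.

ISP-GW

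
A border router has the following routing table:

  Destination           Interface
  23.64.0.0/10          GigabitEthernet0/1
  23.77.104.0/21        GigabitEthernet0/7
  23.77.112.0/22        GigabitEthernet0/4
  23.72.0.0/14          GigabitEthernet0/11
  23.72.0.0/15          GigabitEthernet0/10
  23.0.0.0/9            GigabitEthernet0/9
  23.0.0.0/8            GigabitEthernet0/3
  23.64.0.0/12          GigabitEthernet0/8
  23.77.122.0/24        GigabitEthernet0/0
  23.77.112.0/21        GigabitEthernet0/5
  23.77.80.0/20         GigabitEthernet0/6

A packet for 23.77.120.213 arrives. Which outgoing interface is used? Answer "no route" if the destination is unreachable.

Routes whose prefix contains 23.77.120.213:
  23.0.0.0/8 (23.0.0.0 - 23.255.255.255) -> GigabitEthernet0/3
  23.0.0.0/9 (23.0.0.0 - 23.127.255.255) -> GigabitEthernet0/9
  23.64.0.0/10 (23.64.0.0 - 23.127.255.255) -> GigabitEthernet0/1
  23.64.0.0/12 (23.64.0.0 - 23.79.255.255) -> GigabitEthernet0/8
More-specific entries that do NOT match:
  23.77.122.0/24 (23.77.122.0 - 23.77.122.255) does not contain 23.77.120.213
  23.77.112.0/22 (23.77.112.0 - 23.77.115.255) does not contain 23.77.120.213
  23.77.104.0/21 (23.77.104.0 - 23.77.111.255) does not contain 23.77.120.213
  23.77.112.0/21 (23.77.112.0 - 23.77.119.255) does not contain 23.77.120.213
  23.77.80.0/20 (23.77.80.0 - 23.77.95.255) does not contain 23.77.120.213
  23.72.0.0/15 (23.72.0.0 - 23.73.255.255) does not contain 23.77.120.213
  23.72.0.0/14 (23.72.0.0 - 23.75.255.255) does not contain 23.77.120.213
Longest matching prefix is /12 -> interface GigabitEthernet0/8.

GigabitEthernet0/8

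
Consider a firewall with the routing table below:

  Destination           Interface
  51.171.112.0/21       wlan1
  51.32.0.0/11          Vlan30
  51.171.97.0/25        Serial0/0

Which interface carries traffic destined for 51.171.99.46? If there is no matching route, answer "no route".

no route

No entry's prefix contains 51.171.99.46; there is no default route.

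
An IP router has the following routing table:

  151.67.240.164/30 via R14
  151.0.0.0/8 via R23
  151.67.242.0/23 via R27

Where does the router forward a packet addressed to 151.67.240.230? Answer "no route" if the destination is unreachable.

R23

Routes whose prefix contains 151.67.240.230:
  151.0.0.0/8 (151.0.0.0 - 151.255.255.255) -> R23
More-specific entries that do NOT match:
  151.67.240.164/30 (151.67.240.164 - 151.67.240.167) does not contain 151.67.240.230
  151.67.242.0/23 (151.67.242.0 - 151.67.243.255) does not contain 151.67.240.230
Longest matching prefix is /8 -> next hop R23.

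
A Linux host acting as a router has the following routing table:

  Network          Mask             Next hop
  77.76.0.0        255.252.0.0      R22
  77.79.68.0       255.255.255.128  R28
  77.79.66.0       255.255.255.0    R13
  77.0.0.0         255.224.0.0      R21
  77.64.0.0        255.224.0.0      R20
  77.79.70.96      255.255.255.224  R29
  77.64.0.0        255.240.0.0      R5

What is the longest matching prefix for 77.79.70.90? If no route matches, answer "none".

Entries matching 77.79.70.90:
  77.64.0.0/11 (77.64.0.0 - 77.95.255.255)
  77.64.0.0/12 (77.64.0.0 - 77.79.255.255)
  77.76.0.0/14 (77.76.0.0 - 77.79.255.255)
Most specific is 77.76.0.0/14.

77.76.0.0/14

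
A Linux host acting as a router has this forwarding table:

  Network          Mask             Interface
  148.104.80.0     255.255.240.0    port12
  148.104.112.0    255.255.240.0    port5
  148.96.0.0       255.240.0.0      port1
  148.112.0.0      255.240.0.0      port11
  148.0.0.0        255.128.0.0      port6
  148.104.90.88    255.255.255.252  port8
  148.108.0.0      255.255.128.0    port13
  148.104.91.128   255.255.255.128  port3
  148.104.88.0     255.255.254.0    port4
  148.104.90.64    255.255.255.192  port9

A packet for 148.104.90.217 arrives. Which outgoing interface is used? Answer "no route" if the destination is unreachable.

Routes whose prefix contains 148.104.90.217:
  148.0.0.0/9 (148.0.0.0 - 148.127.255.255) -> port6
  148.96.0.0/12 (148.96.0.0 - 148.111.255.255) -> port1
  148.104.80.0/20 (148.104.80.0 - 148.104.95.255) -> port12
More-specific entries that do NOT match:
  148.104.90.88/30 (148.104.90.88 - 148.104.90.91) does not contain 148.104.90.217
  148.104.90.64/26 (148.104.90.64 - 148.104.90.127) does not contain 148.104.90.217
  148.104.91.128/25 (148.104.91.128 - 148.104.91.255) does not contain 148.104.90.217
  148.104.88.0/23 (148.104.88.0 - 148.104.89.255) does not contain 148.104.90.217
Longest matching prefix is /20 -> interface port12.

port12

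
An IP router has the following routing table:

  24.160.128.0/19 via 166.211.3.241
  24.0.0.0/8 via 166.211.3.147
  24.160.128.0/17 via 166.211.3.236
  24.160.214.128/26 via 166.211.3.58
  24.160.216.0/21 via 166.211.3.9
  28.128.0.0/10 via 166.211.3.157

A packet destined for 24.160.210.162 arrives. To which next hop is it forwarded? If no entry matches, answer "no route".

166.211.3.236

Routes whose prefix contains 24.160.210.162:
  24.0.0.0/8 (24.0.0.0 - 24.255.255.255) -> 166.211.3.147
  24.160.128.0/17 (24.160.128.0 - 24.160.255.255) -> 166.211.3.236
More-specific entries that do NOT match:
  24.160.214.128/26 (24.160.214.128 - 24.160.214.191) does not contain 24.160.210.162
  24.160.216.0/21 (24.160.216.0 - 24.160.223.255) does not contain 24.160.210.162
  24.160.128.0/19 (24.160.128.0 - 24.160.159.255) does not contain 24.160.210.162
Longest matching prefix is /17 -> next hop 166.211.3.236.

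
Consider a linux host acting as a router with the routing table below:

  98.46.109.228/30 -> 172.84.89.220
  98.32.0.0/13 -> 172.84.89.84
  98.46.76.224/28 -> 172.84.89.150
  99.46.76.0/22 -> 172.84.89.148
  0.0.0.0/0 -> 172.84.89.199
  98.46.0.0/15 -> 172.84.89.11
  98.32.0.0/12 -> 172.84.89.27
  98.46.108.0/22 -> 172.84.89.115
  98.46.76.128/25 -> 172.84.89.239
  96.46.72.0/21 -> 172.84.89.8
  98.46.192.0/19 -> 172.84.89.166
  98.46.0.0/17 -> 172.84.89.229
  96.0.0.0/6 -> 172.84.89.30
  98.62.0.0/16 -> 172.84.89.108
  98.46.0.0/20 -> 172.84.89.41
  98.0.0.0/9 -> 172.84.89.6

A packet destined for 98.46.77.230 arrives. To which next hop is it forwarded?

Routes whose prefix contains 98.46.77.230:
  0.0.0.0/0 (default, matches everything) -> 172.84.89.199
  96.0.0.0/6 (96.0.0.0 - 99.255.255.255) -> 172.84.89.30
  98.0.0.0/9 (98.0.0.0 - 98.127.255.255) -> 172.84.89.6
  98.32.0.0/12 (98.32.0.0 - 98.47.255.255) -> 172.84.89.27
  98.46.0.0/15 (98.46.0.0 - 98.47.255.255) -> 172.84.89.11
  98.46.0.0/17 (98.46.0.0 - 98.46.127.255) -> 172.84.89.229
More-specific entries that do NOT match:
  98.46.109.228/30 (98.46.109.228 - 98.46.109.231) does not contain 98.46.77.230
  98.46.76.224/28 (98.46.76.224 - 98.46.76.239) does not contain 98.46.77.230
  98.46.76.128/25 (98.46.76.128 - 98.46.76.255) does not contain 98.46.77.230
  99.46.76.0/22 (99.46.76.0 - 99.46.79.255) does not contain 98.46.77.230
  98.46.108.0/22 (98.46.108.0 - 98.46.111.255) does not contain 98.46.77.230
  96.46.72.0/21 (96.46.72.0 - 96.46.79.255) does not contain 98.46.77.230
  98.46.0.0/20 (98.46.0.0 - 98.46.15.255) does not contain 98.46.77.230
  98.46.192.0/19 (98.46.192.0 - 98.46.223.255) does not contain 98.46.77.230
Longest matching prefix is /17 -> next hop 172.84.89.229.

172.84.89.229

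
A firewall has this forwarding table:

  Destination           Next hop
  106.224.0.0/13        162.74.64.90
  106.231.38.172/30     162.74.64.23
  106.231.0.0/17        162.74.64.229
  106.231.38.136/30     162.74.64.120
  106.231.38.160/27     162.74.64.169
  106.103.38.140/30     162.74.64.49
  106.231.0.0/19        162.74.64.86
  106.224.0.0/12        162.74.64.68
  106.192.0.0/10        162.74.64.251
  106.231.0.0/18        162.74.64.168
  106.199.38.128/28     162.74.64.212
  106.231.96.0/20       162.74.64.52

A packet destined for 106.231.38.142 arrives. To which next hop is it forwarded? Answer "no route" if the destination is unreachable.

162.74.64.168

Routes whose prefix contains 106.231.38.142:
  106.192.0.0/10 (106.192.0.0 - 106.255.255.255) -> 162.74.64.251
  106.224.0.0/12 (106.224.0.0 - 106.239.255.255) -> 162.74.64.68
  106.224.0.0/13 (106.224.0.0 - 106.231.255.255) -> 162.74.64.90
  106.231.0.0/17 (106.231.0.0 - 106.231.127.255) -> 162.74.64.229
  106.231.0.0/18 (106.231.0.0 - 106.231.63.255) -> 162.74.64.168
More-specific entries that do NOT match:
  106.231.38.172/30 (106.231.38.172 - 106.231.38.175) does not contain 106.231.38.142
  106.231.38.136/30 (106.231.38.136 - 106.231.38.139) does not contain 106.231.38.142
  106.103.38.140/30 (106.103.38.140 - 106.103.38.143) does not contain 106.231.38.142
  106.199.38.128/28 (106.199.38.128 - 106.199.38.143) does not contain 106.231.38.142
  106.231.38.160/27 (106.231.38.160 - 106.231.38.191) does not contain 106.231.38.142
  106.231.96.0/20 (106.231.96.0 - 106.231.111.255) does not contain 106.231.38.142
  106.231.0.0/19 (106.231.0.0 - 106.231.31.255) does not contain 106.231.38.142
Longest matching prefix is /18 -> next hop 162.74.64.168.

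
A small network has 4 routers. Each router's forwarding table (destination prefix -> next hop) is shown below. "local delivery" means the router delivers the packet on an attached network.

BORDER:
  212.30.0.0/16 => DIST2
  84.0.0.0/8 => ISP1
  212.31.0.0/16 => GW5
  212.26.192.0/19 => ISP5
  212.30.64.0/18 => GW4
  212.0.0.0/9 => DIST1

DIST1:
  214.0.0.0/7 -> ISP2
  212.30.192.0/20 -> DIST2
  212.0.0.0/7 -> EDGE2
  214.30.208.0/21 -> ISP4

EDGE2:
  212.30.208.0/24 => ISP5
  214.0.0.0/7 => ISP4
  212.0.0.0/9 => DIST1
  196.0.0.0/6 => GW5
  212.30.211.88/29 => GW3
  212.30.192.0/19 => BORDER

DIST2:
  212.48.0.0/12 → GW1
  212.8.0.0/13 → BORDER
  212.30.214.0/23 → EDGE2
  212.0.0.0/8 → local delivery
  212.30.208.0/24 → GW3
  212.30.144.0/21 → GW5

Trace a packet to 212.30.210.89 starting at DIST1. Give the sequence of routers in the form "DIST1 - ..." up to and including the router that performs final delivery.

DIST1 - EDGE2 - BORDER - DIST2

At DIST1: longest match for 212.30.210.89 is 212.0.0.0/7 -> EDGE2
At EDGE2: longest match for 212.30.210.89 is 212.30.192.0/19 -> BORDER
At BORDER: longest match for 212.30.210.89 is 212.30.0.0/16 -> DIST2
At DIST2: longest match for 212.30.210.89 is 212.0.0.0/8 -> local delivery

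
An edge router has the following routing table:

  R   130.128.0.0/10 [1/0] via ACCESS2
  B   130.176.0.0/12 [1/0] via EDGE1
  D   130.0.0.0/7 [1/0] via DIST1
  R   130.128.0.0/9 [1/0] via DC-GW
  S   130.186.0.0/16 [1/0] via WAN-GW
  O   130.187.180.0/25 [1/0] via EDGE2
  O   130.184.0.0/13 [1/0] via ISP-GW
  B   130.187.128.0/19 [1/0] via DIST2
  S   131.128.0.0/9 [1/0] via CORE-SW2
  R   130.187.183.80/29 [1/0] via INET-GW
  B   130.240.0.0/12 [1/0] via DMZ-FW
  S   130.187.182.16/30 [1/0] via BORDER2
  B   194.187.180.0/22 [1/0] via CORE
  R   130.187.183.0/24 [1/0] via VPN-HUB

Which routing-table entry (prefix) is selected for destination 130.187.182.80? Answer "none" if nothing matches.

130.184.0.0/13

Entries matching 130.187.182.80:
  130.0.0.0/7 (130.0.0.0 - 131.255.255.255)
  130.128.0.0/9 (130.128.0.0 - 130.255.255.255)
  130.128.0.0/10 (130.128.0.0 - 130.191.255.255)
  130.176.0.0/12 (130.176.0.0 - 130.191.255.255)
  130.184.0.0/13 (130.184.0.0 - 130.191.255.255)
Most specific is 130.184.0.0/13.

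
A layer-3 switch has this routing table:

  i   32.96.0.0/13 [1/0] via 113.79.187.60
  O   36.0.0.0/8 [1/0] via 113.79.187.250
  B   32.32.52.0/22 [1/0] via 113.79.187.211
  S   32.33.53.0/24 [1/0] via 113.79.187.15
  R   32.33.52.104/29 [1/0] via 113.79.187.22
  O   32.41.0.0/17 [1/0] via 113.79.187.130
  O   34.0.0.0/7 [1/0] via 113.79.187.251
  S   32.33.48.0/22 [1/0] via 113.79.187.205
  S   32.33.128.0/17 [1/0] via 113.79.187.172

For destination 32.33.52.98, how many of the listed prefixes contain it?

No listed prefix contains 32.33.52.98.
Total matching entries: 0.

0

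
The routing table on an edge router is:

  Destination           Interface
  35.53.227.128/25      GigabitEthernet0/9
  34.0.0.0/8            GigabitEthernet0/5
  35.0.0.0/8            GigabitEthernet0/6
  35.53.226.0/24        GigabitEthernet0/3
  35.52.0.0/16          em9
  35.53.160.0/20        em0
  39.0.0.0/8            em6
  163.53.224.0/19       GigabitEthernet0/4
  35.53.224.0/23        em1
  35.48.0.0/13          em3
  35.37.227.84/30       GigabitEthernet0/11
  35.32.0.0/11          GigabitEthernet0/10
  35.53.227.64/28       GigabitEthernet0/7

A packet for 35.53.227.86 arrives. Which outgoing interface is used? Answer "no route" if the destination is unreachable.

Routes whose prefix contains 35.53.227.86:
  35.0.0.0/8 (35.0.0.0 - 35.255.255.255) -> GigabitEthernet0/6
  35.32.0.0/11 (35.32.0.0 - 35.63.255.255) -> GigabitEthernet0/10
  35.48.0.0/13 (35.48.0.0 - 35.55.255.255) -> em3
More-specific entries that do NOT match:
  35.37.227.84/30 (35.37.227.84 - 35.37.227.87) does not contain 35.53.227.86
  35.53.227.64/28 (35.53.227.64 - 35.53.227.79) does not contain 35.53.227.86
  35.53.227.128/25 (35.53.227.128 - 35.53.227.255) does not contain 35.53.227.86
  35.53.226.0/24 (35.53.226.0 - 35.53.226.255) does not contain 35.53.227.86
  35.53.224.0/23 (35.53.224.0 - 35.53.225.255) does not contain 35.53.227.86
  35.53.160.0/20 (35.53.160.0 - 35.53.175.255) does not contain 35.53.227.86
  163.53.224.0/19 (163.53.224.0 - 163.53.255.255) does not contain 35.53.227.86
  35.52.0.0/16 (35.52.0.0 - 35.52.255.255) does not contain 35.53.227.86
Longest matching prefix is /13 -> interface em3.

em3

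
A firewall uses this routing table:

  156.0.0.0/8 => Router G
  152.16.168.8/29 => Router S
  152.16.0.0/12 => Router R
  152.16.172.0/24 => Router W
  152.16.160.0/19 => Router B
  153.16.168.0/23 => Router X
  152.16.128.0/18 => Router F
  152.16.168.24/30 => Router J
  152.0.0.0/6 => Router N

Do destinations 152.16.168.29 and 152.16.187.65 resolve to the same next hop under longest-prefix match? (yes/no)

yes

152.16.168.29: longest match 152.16.160.0/19 -> Router B
152.16.187.65: longest match 152.16.160.0/19 -> Router B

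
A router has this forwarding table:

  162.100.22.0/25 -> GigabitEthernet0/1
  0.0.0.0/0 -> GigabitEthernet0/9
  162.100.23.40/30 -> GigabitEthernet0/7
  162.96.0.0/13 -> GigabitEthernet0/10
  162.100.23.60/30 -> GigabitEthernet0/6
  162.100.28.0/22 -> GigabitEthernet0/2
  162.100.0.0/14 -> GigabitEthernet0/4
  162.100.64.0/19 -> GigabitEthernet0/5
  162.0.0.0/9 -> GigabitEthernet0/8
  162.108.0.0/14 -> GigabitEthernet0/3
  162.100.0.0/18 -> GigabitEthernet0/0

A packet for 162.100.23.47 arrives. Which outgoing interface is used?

Routes whose prefix contains 162.100.23.47:
  0.0.0.0/0 (default, matches everything) -> GigabitEthernet0/9
  162.0.0.0/9 (162.0.0.0 - 162.127.255.255) -> GigabitEthernet0/8
  162.96.0.0/13 (162.96.0.0 - 162.103.255.255) -> GigabitEthernet0/10
  162.100.0.0/14 (162.100.0.0 - 162.103.255.255) -> GigabitEthernet0/4
  162.100.0.0/18 (162.100.0.0 - 162.100.63.255) -> GigabitEthernet0/0
More-specific entries that do NOT match:
  162.100.23.40/30 (162.100.23.40 - 162.100.23.43) does not contain 162.100.23.47
  162.100.23.60/30 (162.100.23.60 - 162.100.23.63) does not contain 162.100.23.47
  162.100.22.0/25 (162.100.22.0 - 162.100.22.127) does not contain 162.100.23.47
  162.100.28.0/22 (162.100.28.0 - 162.100.31.255) does not contain 162.100.23.47
  162.100.64.0/19 (162.100.64.0 - 162.100.95.255) does not contain 162.100.23.47
Longest matching prefix is /18 -> interface GigabitEthernet0/0.

GigabitEthernet0/0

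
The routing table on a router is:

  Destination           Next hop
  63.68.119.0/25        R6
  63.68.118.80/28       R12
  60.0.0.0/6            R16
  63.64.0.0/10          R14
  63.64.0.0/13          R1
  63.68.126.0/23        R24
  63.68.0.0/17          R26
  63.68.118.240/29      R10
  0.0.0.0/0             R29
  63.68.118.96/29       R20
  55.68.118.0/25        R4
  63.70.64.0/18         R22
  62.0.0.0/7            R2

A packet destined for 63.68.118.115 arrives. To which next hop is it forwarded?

Routes whose prefix contains 63.68.118.115:
  0.0.0.0/0 (default, matches everything) -> R29
  60.0.0.0/6 (60.0.0.0 - 63.255.255.255) -> R16
  62.0.0.0/7 (62.0.0.0 - 63.255.255.255) -> R2
  63.64.0.0/10 (63.64.0.0 - 63.127.255.255) -> R14
  63.64.0.0/13 (63.64.0.0 - 63.71.255.255) -> R1
  63.68.0.0/17 (63.68.0.0 - 63.68.127.255) -> R26
More-specific entries that do NOT match:
  63.68.118.240/29 (63.68.118.240 - 63.68.118.247) does not contain 63.68.118.115
  63.68.118.96/29 (63.68.118.96 - 63.68.118.103) does not contain 63.68.118.115
  63.68.118.80/28 (63.68.118.80 - 63.68.118.95) does not contain 63.68.118.115
  63.68.119.0/25 (63.68.119.0 - 63.68.119.127) does not contain 63.68.118.115
  55.68.118.0/25 (55.68.118.0 - 55.68.118.127) does not contain 63.68.118.115
  63.68.126.0/23 (63.68.126.0 - 63.68.127.255) does not contain 63.68.118.115
  63.70.64.0/18 (63.70.64.0 - 63.70.127.255) does not contain 63.68.118.115
Longest matching prefix is /17 -> next hop R26.

R26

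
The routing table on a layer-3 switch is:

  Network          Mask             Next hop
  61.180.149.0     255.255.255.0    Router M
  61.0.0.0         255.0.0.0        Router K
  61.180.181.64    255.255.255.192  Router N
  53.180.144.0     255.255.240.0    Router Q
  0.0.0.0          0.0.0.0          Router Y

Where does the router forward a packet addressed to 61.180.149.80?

Router M

Routes whose prefix contains 61.180.149.80:
  0.0.0.0/0 (default, matches everything) -> Router Y
  61.0.0.0/8 (61.0.0.0 - 61.255.255.255) -> Router K
  61.180.149.0/24 (61.180.149.0 - 61.180.149.255) -> Router M
More-specific entries that do NOT match:
  61.180.181.64/26 (61.180.181.64 - 61.180.181.127) does not contain 61.180.149.80
Longest matching prefix is /24 -> next hop Router M.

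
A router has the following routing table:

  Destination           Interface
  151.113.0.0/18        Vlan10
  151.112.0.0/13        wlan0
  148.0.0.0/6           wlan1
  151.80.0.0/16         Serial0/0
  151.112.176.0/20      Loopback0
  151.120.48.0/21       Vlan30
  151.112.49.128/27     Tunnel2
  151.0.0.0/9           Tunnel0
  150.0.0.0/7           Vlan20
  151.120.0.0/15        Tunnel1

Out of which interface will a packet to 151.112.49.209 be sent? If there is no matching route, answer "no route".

wlan0

Routes whose prefix contains 151.112.49.209:
  148.0.0.0/6 (148.0.0.0 - 151.255.255.255) -> wlan1
  150.0.0.0/7 (150.0.0.0 - 151.255.255.255) -> Vlan20
  151.0.0.0/9 (151.0.0.0 - 151.127.255.255) -> Tunnel0
  151.112.0.0/13 (151.112.0.0 - 151.119.255.255) -> wlan0
More-specific entries that do NOT match:
  151.112.49.128/27 (151.112.49.128 - 151.112.49.159) does not contain 151.112.49.209
  151.120.48.0/21 (151.120.48.0 - 151.120.55.255) does not contain 151.112.49.209
  151.112.176.0/20 (151.112.176.0 - 151.112.191.255) does not contain 151.112.49.209
  151.113.0.0/18 (151.113.0.0 - 151.113.63.255) does not contain 151.112.49.209
  151.80.0.0/16 (151.80.0.0 - 151.80.255.255) does not contain 151.112.49.209
  151.120.0.0/15 (151.120.0.0 - 151.121.255.255) does not contain 151.112.49.209
Longest matching prefix is /13 -> interface wlan0.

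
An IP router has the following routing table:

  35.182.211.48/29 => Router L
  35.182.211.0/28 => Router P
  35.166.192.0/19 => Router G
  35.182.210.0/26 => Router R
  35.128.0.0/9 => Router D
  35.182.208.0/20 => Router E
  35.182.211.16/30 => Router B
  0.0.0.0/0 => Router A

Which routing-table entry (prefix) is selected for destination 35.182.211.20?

35.182.208.0/20

Entries matching 35.182.211.20:
  0.0.0.0/0 (default, matches everything)
  35.128.0.0/9 (35.128.0.0 - 35.255.255.255)
  35.182.208.0/20 (35.182.208.0 - 35.182.223.255)
Most specific is 35.182.208.0/20.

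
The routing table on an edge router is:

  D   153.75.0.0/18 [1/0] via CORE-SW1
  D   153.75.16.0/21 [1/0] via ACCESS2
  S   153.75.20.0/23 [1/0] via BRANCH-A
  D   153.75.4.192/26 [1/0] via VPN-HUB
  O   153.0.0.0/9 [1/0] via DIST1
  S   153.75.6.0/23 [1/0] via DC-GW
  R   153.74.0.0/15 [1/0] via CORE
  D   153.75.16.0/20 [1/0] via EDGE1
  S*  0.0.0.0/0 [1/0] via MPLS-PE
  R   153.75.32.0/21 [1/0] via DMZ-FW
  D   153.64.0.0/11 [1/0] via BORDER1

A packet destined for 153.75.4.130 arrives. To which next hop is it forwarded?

Routes whose prefix contains 153.75.4.130:
  0.0.0.0/0 (default, matches everything) -> MPLS-PE
  153.0.0.0/9 (153.0.0.0 - 153.127.255.255) -> DIST1
  153.64.0.0/11 (153.64.0.0 - 153.95.255.255) -> BORDER1
  153.74.0.0/15 (153.74.0.0 - 153.75.255.255) -> CORE
  153.75.0.0/18 (153.75.0.0 - 153.75.63.255) -> CORE-SW1
More-specific entries that do NOT match:
  153.75.4.192/26 (153.75.4.192 - 153.75.4.255) does not contain 153.75.4.130
  153.75.20.0/23 (153.75.20.0 - 153.75.21.255) does not contain 153.75.4.130
  153.75.6.0/23 (153.75.6.0 - 153.75.7.255) does not contain 153.75.4.130
  153.75.16.0/21 (153.75.16.0 - 153.75.23.255) does not contain 153.75.4.130
  153.75.32.0/21 (153.75.32.0 - 153.75.39.255) does not contain 153.75.4.130
  153.75.16.0/20 (153.75.16.0 - 153.75.31.255) does not contain 153.75.4.130
Longest matching prefix is /18 -> next hop CORE-SW1.

CORE-SW1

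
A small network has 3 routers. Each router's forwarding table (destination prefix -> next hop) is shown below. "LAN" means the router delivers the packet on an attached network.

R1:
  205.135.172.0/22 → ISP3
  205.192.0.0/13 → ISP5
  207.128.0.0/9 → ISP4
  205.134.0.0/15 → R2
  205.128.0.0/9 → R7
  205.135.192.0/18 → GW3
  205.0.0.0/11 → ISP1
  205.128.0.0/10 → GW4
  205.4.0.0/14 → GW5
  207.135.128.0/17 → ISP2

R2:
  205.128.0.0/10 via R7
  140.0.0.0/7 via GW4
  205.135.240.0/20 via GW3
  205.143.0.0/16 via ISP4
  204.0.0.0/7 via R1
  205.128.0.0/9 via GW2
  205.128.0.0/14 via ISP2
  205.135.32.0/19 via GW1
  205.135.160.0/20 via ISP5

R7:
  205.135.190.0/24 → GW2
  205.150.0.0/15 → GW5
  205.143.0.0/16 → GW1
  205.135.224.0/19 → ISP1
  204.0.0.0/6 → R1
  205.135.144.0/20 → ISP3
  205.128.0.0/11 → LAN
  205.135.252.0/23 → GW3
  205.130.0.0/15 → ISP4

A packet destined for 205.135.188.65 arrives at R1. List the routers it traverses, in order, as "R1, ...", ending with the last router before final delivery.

At R1: longest match for 205.135.188.65 is 205.134.0.0/15 -> R2
At R2: longest match for 205.135.188.65 is 205.128.0.0/10 -> R7
At R7: longest match for 205.135.188.65 is 205.128.0.0/11 -> LAN

R1, R2, R7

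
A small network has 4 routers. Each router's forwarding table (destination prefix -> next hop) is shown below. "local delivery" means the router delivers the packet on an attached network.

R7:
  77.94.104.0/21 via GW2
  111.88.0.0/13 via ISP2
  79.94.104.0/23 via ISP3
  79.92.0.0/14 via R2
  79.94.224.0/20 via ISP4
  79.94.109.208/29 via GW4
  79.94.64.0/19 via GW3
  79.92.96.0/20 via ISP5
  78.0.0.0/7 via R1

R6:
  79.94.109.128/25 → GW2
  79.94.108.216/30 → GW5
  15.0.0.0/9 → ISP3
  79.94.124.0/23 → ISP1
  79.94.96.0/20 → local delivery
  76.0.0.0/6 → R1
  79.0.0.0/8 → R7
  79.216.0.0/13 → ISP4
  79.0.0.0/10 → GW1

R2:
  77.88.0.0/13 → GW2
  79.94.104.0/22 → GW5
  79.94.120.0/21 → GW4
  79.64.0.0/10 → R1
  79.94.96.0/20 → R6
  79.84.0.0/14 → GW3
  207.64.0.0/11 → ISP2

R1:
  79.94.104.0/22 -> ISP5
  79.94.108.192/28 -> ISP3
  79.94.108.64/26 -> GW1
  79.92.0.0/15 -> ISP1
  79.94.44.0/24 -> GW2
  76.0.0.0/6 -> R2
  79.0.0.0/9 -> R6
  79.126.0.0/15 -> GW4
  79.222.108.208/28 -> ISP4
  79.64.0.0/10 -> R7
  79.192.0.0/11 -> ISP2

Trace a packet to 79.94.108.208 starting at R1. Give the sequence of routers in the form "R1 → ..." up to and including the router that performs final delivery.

R1 → R7 → R2 → R6

At R1: longest match for 79.94.108.208 is 79.64.0.0/10 -> R7
At R7: longest match for 79.94.108.208 is 79.92.0.0/14 -> R2
At R2: longest match for 79.94.108.208 is 79.94.96.0/20 -> R6
At R6: longest match for 79.94.108.208 is 79.94.96.0/20 -> local delivery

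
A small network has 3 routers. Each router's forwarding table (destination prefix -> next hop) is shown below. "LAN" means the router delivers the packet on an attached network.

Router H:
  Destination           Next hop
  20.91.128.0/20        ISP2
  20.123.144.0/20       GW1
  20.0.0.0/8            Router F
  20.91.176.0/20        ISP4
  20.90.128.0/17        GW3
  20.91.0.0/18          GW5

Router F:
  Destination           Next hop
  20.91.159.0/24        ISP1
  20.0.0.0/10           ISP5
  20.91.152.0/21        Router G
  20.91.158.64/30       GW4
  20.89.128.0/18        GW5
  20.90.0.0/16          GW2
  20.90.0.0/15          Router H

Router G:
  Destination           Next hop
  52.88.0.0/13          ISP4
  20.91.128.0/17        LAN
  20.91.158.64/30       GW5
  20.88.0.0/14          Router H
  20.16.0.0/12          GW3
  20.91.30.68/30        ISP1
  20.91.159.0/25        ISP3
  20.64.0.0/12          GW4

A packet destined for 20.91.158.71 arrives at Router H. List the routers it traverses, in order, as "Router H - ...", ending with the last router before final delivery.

At Router H: longest match for 20.91.158.71 is 20.0.0.0/8 -> Router F
At Router F: longest match for 20.91.158.71 is 20.91.152.0/21 -> Router G
At Router G: longest match for 20.91.158.71 is 20.91.128.0/17 -> LAN

Router H - Router F - Router G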